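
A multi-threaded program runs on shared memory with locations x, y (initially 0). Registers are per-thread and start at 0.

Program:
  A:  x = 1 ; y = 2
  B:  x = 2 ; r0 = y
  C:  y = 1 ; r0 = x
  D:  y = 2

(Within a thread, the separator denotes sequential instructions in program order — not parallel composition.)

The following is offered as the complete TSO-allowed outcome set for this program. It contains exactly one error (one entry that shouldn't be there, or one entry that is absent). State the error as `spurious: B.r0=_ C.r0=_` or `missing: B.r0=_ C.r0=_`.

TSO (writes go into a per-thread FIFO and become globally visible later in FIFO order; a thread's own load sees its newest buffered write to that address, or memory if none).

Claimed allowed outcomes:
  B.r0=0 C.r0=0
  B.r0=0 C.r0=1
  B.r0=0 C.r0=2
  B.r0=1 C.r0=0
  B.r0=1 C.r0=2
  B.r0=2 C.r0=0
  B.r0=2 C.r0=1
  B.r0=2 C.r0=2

missing: B.r0=1 C.r0=1

outcome vector order: (B.r0,C.r0)
[TSO] allowed = {00 01 02 10 11 12 20 21 22}
TSO∖claimed = {11}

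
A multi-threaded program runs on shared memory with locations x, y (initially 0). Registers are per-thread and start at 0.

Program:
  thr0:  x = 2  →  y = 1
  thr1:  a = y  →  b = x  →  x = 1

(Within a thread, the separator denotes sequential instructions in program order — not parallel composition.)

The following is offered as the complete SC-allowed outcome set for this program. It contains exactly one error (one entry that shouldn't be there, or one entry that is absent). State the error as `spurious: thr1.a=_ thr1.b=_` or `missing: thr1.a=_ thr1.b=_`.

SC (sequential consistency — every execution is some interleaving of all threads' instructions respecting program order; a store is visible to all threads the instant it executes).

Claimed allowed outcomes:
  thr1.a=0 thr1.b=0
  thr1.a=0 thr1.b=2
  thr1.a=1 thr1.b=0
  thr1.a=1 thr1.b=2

spurious: thr1.a=1 thr1.b=0

outcome vector order: (thr1.a,thr1.b)
SC (3): 0/0 0/2 1/2
claimed∖SC = {1/0}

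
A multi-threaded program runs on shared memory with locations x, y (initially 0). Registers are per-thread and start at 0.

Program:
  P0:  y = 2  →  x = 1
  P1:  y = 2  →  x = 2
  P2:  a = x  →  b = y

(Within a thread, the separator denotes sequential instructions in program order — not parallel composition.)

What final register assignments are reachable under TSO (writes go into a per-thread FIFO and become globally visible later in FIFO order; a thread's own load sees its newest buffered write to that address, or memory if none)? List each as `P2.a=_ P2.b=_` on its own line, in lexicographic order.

outcome vector order: (P2.a,P2.b)
|TSO outcomes| = 4

P2.a=0 P2.b=0
P2.a=0 P2.b=2
P2.a=1 P2.b=2
P2.a=2 P2.b=2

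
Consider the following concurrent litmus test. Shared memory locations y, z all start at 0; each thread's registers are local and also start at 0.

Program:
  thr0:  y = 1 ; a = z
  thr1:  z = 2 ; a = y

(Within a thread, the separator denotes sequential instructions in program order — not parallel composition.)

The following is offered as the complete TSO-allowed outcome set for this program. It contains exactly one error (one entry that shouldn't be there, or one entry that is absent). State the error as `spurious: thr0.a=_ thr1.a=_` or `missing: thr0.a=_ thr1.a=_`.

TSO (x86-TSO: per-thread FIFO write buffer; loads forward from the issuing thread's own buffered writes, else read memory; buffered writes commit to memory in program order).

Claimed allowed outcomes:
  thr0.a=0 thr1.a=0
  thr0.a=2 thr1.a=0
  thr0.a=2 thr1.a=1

outcome vector order: (thr0.a,thr1.a)
TSO (4): 0/0 0/1 2/0 2/1
TSO∖claimed = {0/1}

missing: thr0.a=0 thr1.a=1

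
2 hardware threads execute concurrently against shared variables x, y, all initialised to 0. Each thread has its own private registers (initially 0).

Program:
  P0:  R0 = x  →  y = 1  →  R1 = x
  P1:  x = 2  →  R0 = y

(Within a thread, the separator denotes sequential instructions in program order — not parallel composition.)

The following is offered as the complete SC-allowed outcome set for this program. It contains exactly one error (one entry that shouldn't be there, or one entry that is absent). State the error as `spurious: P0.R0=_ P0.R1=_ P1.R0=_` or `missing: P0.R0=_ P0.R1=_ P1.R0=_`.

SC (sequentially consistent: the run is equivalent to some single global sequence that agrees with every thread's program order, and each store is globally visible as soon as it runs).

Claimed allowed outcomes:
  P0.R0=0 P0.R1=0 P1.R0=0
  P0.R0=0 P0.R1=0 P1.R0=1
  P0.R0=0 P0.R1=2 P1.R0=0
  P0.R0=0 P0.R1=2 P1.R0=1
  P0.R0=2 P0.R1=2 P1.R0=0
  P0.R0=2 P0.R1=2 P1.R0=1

outcome vector order: (P0.R0,P0.R1,P1.R0)
[SC] allowed = {0/0/1, 0/2/0, 0/2/1, 2/2/0, 2/2/1}
claimed∖SC = {0/0/0}

spurious: P0.R0=0 P0.R1=0 P1.R0=0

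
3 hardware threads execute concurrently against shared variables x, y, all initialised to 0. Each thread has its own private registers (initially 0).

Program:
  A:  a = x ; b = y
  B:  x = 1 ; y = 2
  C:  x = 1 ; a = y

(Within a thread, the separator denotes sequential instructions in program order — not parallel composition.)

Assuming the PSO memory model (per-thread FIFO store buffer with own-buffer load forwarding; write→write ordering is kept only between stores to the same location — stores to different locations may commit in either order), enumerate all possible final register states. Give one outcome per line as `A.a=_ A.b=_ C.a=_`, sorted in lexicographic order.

outcome vector order: (A.a,A.b,C.a)
|PSO outcomes| = 8

A.a=0 A.b=0 C.a=0
A.a=0 A.b=0 C.a=2
A.a=0 A.b=2 C.a=0
A.a=0 A.b=2 C.a=2
A.a=1 A.b=0 C.a=0
A.a=1 A.b=0 C.a=2
A.a=1 A.b=2 C.a=0
A.a=1 A.b=2 C.a=2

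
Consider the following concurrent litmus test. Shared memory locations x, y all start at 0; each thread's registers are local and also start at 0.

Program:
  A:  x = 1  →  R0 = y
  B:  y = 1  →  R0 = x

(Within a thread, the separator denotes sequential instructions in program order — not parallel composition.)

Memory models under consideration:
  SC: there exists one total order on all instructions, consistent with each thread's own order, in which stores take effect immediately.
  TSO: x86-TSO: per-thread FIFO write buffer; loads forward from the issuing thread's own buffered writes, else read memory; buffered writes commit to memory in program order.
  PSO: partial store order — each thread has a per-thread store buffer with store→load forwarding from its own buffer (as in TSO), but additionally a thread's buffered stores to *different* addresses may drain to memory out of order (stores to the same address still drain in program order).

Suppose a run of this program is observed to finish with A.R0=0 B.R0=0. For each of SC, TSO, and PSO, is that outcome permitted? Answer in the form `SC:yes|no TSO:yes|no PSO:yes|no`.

SC:no TSO:yes PSO:yes

outcome vector order: (A.R0,B.R0)
[SC] allowed = {0/1; 1/0; 1/1}
[TSO] allowed = {0/0; 0/1; 1/0; 1/1}
[PSO] allowed = {0/0; 0/1; 1/0; 1/1}
target 0/0 ∈ {TSO,PSO}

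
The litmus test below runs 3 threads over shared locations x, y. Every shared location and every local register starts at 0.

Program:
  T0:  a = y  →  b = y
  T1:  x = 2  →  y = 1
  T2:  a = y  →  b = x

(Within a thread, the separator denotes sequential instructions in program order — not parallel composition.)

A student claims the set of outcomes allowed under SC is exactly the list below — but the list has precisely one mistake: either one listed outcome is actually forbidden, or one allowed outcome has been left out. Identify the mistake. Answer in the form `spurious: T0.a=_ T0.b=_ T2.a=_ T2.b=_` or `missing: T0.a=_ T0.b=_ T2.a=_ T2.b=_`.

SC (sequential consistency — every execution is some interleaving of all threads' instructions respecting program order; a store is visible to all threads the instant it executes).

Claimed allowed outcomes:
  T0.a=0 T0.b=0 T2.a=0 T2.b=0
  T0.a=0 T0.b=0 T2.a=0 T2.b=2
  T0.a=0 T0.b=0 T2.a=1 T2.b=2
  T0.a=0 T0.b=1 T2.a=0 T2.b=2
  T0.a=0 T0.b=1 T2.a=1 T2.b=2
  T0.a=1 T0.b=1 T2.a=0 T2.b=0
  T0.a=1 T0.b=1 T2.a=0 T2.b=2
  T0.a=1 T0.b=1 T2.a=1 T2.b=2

missing: T0.a=0 T0.b=1 T2.a=0 T2.b=0

outcome vector order: (T0.a,T0.b,T2.a,T2.b)
SC (9): 0000, 0002, 0012, 0100, 0102, 0112, 1100, 1102, 1112
SC∖claimed = {0100}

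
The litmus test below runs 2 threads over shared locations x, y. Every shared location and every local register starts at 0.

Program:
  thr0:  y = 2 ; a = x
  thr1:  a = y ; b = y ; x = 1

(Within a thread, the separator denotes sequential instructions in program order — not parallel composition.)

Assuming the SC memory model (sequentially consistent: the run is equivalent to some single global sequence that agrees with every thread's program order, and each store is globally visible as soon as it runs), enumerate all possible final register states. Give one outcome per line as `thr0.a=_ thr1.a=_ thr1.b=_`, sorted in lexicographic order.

outcome vector order: (thr0.a,thr1.a,thr1.b)
|SC outcomes| = 6

thr0.a=0 thr1.a=0 thr1.b=0
thr0.a=0 thr1.a=0 thr1.b=2
thr0.a=0 thr1.a=2 thr1.b=2
thr0.a=1 thr1.a=0 thr1.b=0
thr0.a=1 thr1.a=0 thr1.b=2
thr0.a=1 thr1.a=2 thr1.b=2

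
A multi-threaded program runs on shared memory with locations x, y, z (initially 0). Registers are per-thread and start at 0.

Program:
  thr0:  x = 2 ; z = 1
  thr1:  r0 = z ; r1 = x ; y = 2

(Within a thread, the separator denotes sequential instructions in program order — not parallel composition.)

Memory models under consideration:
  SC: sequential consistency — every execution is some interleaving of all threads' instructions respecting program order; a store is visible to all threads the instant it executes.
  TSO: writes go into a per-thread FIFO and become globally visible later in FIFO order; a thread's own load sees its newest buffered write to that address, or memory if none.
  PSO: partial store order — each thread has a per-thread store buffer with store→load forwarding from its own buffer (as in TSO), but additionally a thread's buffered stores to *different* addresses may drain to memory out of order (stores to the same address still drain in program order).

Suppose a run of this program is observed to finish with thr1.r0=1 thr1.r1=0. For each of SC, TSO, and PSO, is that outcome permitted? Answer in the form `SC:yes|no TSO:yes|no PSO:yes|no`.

outcome vector order: (thr1.r0,thr1.r1)
SC (3): (0,0), (0,2), (1,2)
TSO (3): (0,0), (0,2), (1,2)
PSO (4): (0,0), (0,2), (1,0), (1,2)
target (1,0) ∈ {PSO}

SC:no TSO:no PSO:yes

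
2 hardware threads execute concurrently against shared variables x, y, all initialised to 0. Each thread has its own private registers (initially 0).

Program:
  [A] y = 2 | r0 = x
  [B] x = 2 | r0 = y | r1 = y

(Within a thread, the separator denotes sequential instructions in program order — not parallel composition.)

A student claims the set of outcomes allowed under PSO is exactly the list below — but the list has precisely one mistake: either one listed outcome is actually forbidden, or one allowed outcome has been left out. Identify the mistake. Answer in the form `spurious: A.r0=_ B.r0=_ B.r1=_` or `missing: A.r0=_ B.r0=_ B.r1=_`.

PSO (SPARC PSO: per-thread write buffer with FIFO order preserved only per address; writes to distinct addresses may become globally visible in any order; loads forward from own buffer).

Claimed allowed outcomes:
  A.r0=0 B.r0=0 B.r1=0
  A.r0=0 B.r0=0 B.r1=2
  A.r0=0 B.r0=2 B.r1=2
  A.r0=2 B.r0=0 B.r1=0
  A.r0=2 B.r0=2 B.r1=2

outcome vector order: (A.r0,B.r0,B.r1)
under PSO → 000, 002, 022, 200, 202, 222
PSO∖claimed = {202}

missing: A.r0=2 B.r0=0 B.r1=2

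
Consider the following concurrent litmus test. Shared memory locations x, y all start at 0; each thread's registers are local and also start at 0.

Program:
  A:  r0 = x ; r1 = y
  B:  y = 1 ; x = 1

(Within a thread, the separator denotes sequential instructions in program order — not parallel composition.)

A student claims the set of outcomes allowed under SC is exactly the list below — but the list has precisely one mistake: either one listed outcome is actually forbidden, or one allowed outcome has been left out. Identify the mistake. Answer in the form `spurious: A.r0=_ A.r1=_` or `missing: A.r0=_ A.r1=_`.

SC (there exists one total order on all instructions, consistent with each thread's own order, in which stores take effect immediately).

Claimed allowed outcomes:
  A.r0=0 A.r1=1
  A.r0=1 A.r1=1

missing: A.r0=0 A.r1=0

outcome vector order: (A.r0,A.r1)
[SC] allowed = {<0 0>, <0 1>, <1 1>}
SC∖claimed = {<0 0>}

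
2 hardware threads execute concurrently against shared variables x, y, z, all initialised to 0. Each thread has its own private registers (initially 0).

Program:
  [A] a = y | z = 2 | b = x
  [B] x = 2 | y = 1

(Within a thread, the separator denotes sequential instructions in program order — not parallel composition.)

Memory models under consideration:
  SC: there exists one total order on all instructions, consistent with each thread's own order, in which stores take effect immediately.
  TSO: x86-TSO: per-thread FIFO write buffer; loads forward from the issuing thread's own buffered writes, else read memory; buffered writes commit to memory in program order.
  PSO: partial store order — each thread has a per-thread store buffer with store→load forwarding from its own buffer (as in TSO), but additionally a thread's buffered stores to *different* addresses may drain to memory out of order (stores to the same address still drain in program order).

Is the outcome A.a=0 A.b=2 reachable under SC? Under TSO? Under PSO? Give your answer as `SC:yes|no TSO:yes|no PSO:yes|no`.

SC:yes TSO:yes PSO:yes

outcome vector order: (A.a,A.b)
SC: 3 outcomes — {(0,0) (0,2) (1,2)}
TSO: 3 outcomes — {(0,0) (0,2) (1,2)}
PSO: 4 outcomes — {(0,0) (0,2) (1,0) (1,2)}
target (0,2) ∈ {SC,TSO,PSO}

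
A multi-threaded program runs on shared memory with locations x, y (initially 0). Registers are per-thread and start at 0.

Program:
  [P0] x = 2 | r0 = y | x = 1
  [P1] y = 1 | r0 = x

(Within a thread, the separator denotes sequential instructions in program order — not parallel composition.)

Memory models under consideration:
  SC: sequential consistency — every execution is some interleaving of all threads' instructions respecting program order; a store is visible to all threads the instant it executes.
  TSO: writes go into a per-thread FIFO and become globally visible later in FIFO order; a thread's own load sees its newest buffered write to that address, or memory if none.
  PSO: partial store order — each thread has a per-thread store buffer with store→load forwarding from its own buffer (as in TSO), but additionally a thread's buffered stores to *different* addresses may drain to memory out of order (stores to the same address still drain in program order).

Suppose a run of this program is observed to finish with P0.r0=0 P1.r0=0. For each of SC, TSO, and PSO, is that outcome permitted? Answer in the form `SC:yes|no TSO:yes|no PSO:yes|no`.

outcome vector order: (P0.r0,P1.r0)
under SC → 01 02 10 11 12
under TSO → 00 01 02 10 11 12
under PSO → 00 01 02 10 11 12
target 00 ∈ {TSO,PSO}

SC:no TSO:yes PSO:yes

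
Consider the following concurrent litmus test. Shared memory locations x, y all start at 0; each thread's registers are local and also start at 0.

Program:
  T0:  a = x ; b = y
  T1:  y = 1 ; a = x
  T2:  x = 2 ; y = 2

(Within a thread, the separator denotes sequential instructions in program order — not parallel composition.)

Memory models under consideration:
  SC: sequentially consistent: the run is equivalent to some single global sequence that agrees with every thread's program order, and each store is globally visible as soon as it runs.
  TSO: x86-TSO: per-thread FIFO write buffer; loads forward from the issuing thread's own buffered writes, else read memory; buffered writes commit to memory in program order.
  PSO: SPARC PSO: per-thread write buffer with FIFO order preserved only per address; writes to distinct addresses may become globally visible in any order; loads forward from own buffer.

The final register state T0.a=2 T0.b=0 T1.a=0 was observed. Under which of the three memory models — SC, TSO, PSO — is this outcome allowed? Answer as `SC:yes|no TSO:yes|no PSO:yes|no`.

outcome vector order: (T0.a,T0.b,T1.a)
[SC] allowed = {000; 002; 010; 012; 020; 022; 202; 210; 212; 220; 222}
[TSO] allowed = {000; 002; 010; 012; 020; 022; 200; 202; 210; 212; 220; 222}
[PSO] allowed = {000; 002; 010; 012; 020; 022; 200; 202; 210; 212; 220; 222}
target 200 ∈ {TSO,PSO}

SC:no TSO:yes PSO:yes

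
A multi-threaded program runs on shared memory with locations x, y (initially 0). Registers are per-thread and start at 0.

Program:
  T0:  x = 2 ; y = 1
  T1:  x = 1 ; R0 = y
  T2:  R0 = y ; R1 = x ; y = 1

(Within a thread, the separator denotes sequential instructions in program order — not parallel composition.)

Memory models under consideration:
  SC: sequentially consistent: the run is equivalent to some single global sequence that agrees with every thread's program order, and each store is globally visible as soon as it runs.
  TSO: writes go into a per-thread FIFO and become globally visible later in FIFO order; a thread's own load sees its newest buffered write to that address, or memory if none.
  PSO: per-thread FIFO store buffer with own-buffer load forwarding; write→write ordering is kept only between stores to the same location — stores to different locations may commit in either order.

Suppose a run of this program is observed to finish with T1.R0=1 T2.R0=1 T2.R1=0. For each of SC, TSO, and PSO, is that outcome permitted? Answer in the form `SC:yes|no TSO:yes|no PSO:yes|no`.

SC:no TSO:no PSO:yes

outcome vector order: (T1.R0,T2.R0,T2.R1)
SC (10): (0,0,0); (0,0,1); (0,0,2); (0,1,1); (0,1,2); (1,0,0); (1,0,1); (1,0,2); (1,1,1); (1,1,2)
TSO (10): (0,0,0); (0,0,1); (0,0,2); (0,1,1); (0,1,2); (1,0,0); (1,0,1); (1,0,2); (1,1,1); (1,1,2)
PSO (12): (0,0,0); (0,0,1); (0,0,2); (0,1,0); (0,1,1); (0,1,2); (1,0,0); (1,0,1); (1,0,2); (1,1,0); (1,1,1); (1,1,2)
target (1,1,0) ∈ {PSO}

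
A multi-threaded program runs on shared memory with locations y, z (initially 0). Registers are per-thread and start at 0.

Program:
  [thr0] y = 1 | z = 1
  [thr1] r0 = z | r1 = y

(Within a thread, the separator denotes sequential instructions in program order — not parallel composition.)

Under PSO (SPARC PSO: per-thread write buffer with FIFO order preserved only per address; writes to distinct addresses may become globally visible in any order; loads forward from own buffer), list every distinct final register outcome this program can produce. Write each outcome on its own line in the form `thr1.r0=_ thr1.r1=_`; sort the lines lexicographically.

thr1.r0=0 thr1.r1=0
thr1.r0=0 thr1.r1=1
thr1.r0=1 thr1.r1=0
thr1.r0=1 thr1.r1=1

outcome vector order: (thr1.r0,thr1.r1)
|PSO outcomes| = 4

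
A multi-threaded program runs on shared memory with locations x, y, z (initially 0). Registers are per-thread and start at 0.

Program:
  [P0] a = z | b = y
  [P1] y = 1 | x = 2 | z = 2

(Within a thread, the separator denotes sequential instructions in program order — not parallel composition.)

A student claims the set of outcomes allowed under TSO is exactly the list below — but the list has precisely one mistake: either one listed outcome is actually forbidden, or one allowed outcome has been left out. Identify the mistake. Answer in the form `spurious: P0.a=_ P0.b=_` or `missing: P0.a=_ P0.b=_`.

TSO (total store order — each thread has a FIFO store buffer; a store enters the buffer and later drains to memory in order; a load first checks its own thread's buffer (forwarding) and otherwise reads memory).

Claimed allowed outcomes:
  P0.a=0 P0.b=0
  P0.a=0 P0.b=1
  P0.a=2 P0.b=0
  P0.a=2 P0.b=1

outcome vector order: (P0.a,P0.b)
[TSO] allowed = {(0,0), (0,1), (2,1)}
claimed∖TSO = {(2,0)}

spurious: P0.a=2 P0.b=0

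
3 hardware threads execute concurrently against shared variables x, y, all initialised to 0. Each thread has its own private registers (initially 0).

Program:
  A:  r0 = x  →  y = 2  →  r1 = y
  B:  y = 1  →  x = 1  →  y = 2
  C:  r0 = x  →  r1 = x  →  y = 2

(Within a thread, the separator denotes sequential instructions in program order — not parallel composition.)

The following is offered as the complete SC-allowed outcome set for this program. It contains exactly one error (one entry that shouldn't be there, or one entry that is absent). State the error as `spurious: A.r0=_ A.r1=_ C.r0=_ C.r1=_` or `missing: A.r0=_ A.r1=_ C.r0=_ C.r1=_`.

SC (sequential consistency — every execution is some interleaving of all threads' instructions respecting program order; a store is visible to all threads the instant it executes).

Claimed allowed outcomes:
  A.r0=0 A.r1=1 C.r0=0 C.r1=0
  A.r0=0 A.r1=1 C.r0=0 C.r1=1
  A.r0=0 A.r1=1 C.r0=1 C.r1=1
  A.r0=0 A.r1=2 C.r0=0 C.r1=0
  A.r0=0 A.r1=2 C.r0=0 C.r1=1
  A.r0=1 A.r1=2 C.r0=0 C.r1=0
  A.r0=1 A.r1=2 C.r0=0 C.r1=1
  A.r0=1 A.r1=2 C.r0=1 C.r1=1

outcome vector order: (A.r0,A.r1,C.r0,C.r1)
SC (9): <0 1 0 0>; <0 1 0 1>; <0 1 1 1>; <0 2 0 0>; <0 2 0 1>; <0 2 1 1>; <1 2 0 0>; <1 2 0 1>; <1 2 1 1>
SC∖claimed = {<0 2 1 1>}

missing: A.r0=0 A.r1=2 C.r0=1 C.r1=1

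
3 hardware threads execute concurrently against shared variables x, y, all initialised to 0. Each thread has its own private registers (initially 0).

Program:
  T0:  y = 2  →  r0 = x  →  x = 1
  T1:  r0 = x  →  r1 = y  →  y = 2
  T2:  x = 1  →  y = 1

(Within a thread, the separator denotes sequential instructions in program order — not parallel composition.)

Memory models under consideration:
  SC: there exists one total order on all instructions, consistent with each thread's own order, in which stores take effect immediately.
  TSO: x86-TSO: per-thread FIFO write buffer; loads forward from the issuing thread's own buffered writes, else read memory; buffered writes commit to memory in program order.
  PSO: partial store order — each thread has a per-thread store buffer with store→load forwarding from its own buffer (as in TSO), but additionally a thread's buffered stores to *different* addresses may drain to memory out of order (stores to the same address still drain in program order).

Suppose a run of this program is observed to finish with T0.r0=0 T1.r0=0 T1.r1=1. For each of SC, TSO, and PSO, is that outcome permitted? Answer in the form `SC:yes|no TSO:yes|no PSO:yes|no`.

SC:yes TSO:yes PSO:yes

outcome vector order: (T0.r0,T1.r0,T1.r1)
under SC → 000, 001, 002, 011, 012, 100, 101, 102, 110, 111, 112
under TSO → 000, 001, 002, 010, 011, 012, 100, 101, 102, 110, 111, 112
under PSO → 000, 001, 002, 010, 011, 012, 100, 101, 102, 110, 111, 112
target 001 ∈ {SC,TSO,PSO}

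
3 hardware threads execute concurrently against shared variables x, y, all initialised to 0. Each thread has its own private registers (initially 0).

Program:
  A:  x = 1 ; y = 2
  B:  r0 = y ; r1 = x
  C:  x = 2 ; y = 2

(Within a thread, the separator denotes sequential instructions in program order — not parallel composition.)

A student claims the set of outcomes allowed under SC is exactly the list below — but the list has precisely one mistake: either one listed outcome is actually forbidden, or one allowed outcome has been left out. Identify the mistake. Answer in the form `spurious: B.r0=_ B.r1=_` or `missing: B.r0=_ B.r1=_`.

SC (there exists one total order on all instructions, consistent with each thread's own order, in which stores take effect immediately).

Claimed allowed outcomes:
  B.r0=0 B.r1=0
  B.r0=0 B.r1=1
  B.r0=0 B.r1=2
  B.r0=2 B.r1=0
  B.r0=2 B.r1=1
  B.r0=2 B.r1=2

spurious: B.r0=2 B.r1=0

outcome vector order: (B.r0,B.r1)
SC: 5 outcomes — {00; 01; 02; 21; 22}
claimed∖SC = {20}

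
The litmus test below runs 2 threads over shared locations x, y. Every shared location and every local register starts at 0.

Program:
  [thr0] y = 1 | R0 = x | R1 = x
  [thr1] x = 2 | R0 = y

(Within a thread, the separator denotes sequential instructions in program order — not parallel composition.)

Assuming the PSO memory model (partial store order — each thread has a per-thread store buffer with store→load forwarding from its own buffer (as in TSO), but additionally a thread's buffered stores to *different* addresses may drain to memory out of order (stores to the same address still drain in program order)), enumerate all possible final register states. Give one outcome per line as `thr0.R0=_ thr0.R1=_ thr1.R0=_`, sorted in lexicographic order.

outcome vector order: (thr0.R0,thr0.R1,thr1.R0)
|PSO outcomes| = 6

thr0.R0=0 thr0.R1=0 thr1.R0=0
thr0.R0=0 thr0.R1=0 thr1.R0=1
thr0.R0=0 thr0.R1=2 thr1.R0=0
thr0.R0=0 thr0.R1=2 thr1.R0=1
thr0.R0=2 thr0.R1=2 thr1.R0=0
thr0.R0=2 thr0.R1=2 thr1.R0=1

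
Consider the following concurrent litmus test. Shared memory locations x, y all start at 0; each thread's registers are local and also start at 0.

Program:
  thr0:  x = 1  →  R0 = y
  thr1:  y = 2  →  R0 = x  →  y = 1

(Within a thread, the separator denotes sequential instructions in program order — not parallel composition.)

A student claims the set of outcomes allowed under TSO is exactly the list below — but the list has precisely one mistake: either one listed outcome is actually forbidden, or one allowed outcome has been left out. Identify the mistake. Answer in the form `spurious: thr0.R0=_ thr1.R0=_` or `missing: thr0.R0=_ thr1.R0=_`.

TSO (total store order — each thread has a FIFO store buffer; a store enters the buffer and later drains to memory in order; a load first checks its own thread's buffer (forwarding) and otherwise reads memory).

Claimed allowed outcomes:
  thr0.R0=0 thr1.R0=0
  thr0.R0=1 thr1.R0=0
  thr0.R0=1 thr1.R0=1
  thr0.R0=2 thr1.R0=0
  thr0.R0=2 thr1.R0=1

outcome vector order: (thr0.R0,thr1.R0)
[TSO] allowed = {(0,0), (0,1), (1,0), (1,1), (2,0), (2,1)}
TSO∖claimed = {(0,1)}

missing: thr0.R0=0 thr1.R0=1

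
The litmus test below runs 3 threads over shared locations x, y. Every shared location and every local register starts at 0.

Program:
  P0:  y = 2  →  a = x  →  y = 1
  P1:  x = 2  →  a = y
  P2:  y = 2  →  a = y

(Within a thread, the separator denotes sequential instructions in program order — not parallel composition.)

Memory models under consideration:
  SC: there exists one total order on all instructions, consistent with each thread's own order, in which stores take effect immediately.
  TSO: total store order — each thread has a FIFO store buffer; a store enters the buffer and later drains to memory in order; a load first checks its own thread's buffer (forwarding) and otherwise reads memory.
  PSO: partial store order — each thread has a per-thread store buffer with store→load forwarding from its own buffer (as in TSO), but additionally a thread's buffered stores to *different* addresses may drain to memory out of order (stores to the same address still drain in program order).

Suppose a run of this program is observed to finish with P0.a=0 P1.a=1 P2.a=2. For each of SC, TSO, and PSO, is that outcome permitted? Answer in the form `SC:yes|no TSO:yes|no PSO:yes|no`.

SC:yes TSO:yes PSO:yes

outcome vector order: (P0.a,P1.a,P2.a)
SC (10): 0/1/1, 0/1/2, 0/2/1, 0/2/2, 2/0/1, 2/0/2, 2/1/1, 2/1/2, 2/2/1, 2/2/2
TSO (12): 0/0/1, 0/0/2, 0/1/1, 0/1/2, 0/2/1, 0/2/2, 2/0/1, 2/0/2, 2/1/1, 2/1/2, 2/2/1, 2/2/2
PSO (12): 0/0/1, 0/0/2, 0/1/1, 0/1/2, 0/2/1, 0/2/2, 2/0/1, 2/0/2, 2/1/1, 2/1/2, 2/2/1, 2/2/2
target 0/1/2 ∈ {SC,TSO,PSO}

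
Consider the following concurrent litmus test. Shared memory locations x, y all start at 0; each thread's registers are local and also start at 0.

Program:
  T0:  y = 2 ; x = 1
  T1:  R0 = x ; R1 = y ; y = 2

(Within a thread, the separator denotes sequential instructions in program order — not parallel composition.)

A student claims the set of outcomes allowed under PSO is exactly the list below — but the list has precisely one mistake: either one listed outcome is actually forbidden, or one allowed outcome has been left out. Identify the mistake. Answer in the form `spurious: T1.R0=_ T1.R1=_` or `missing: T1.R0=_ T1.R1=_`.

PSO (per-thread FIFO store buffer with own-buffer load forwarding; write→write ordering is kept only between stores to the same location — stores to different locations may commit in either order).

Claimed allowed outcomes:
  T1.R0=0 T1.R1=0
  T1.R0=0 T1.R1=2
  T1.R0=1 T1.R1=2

missing: T1.R0=1 T1.R1=0

outcome vector order: (T1.R0,T1.R1)
PSO: 4 outcomes — {00, 02, 10, 12}
PSO∖claimed = {10}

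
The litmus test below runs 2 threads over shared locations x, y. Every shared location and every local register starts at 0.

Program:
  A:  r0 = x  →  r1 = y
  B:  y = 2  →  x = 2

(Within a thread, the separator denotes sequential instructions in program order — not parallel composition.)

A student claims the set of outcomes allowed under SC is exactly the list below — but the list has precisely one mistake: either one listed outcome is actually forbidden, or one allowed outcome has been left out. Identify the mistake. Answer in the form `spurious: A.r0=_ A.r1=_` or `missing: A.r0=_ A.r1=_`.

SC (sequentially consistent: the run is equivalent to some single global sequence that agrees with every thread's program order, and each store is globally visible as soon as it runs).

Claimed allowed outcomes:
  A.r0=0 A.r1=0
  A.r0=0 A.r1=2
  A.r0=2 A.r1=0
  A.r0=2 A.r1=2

outcome vector order: (A.r0,A.r1)
SC (3): <0 0> <0 2> <2 2>
claimed∖SC = {<2 0>}

spurious: A.r0=2 A.r1=0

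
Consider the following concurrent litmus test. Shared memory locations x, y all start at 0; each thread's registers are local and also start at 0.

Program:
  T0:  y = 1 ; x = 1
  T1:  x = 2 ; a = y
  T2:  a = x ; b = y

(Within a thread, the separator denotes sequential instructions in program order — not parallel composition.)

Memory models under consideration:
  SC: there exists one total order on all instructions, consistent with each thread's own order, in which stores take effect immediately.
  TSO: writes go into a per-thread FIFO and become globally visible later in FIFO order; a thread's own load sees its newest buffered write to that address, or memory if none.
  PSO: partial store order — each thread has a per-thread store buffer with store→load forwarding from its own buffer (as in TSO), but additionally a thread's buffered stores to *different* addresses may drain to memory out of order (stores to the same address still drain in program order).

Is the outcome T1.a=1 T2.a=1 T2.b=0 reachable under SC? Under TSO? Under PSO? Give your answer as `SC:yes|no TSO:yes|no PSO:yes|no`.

outcome vector order: (T1.a,T2.a,T2.b)
SC: 10 outcomes — {(0,0,0) (0,0,1) (0,1,1) (0,2,0) (0,2,1) (1,0,0) (1,0,1) (1,1,1) (1,2,0) (1,2,1)}
TSO: 10 outcomes — {(0,0,0) (0,0,1) (0,1,1) (0,2,0) (0,2,1) (1,0,0) (1,0,1) (1,1,1) (1,2,0) (1,2,1)}
PSO: 12 outcomes — {(0,0,0) (0,0,1) (0,1,0) (0,1,1) (0,2,0) (0,2,1) (1,0,0) (1,0,1) (1,1,0) (1,1,1) (1,2,0) (1,2,1)}
target (1,1,0) ∈ {PSO}

SC:no TSO:no PSO:yes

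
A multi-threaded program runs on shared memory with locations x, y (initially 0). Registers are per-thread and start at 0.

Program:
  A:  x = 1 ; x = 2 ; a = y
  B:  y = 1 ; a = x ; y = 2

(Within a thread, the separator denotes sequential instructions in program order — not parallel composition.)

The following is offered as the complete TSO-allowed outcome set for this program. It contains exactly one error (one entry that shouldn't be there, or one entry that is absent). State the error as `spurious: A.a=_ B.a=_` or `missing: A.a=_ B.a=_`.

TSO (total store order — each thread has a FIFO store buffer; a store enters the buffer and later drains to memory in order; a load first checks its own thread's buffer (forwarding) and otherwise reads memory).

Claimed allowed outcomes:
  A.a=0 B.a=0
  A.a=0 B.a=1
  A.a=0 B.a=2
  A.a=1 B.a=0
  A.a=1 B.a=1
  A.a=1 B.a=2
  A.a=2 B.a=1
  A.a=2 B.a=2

outcome vector order: (A.a,B.a)
under TSO → <0 0>; <0 1>; <0 2>; <1 0>; <1 1>; <1 2>; <2 0>; <2 1>; <2 2>
TSO∖claimed = {<2 0>}

missing: A.a=2 B.a=0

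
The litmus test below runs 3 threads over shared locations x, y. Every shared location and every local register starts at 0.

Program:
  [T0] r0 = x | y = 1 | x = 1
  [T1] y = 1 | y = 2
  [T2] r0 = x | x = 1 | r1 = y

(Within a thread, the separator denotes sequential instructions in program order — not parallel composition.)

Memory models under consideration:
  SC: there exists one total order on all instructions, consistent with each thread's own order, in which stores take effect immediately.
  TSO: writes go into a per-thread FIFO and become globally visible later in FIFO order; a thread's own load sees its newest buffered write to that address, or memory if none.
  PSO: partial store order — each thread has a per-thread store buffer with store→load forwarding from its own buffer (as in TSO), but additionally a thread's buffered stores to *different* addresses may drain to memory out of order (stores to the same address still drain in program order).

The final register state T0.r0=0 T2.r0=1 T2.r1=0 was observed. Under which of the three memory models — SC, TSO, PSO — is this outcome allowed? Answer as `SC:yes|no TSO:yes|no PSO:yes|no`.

SC:no TSO:no PSO:yes

outcome vector order: (T0.r0,T2.r0,T2.r1)
SC: 8 outcomes — {(0,0,0) (0,0,1) (0,0,2) (0,1,1) (0,1,2) (1,0,0) (1,0,1) (1,0,2)}
TSO: 8 outcomes — {(0,0,0) (0,0,1) (0,0,2) (0,1,1) (0,1,2) (1,0,0) (1,0,1) (1,0,2)}
PSO: 9 outcomes — {(0,0,0) (0,0,1) (0,0,2) (0,1,0) (0,1,1) (0,1,2) (1,0,0) (1,0,1) (1,0,2)}
target (0,1,0) ∈ {PSO}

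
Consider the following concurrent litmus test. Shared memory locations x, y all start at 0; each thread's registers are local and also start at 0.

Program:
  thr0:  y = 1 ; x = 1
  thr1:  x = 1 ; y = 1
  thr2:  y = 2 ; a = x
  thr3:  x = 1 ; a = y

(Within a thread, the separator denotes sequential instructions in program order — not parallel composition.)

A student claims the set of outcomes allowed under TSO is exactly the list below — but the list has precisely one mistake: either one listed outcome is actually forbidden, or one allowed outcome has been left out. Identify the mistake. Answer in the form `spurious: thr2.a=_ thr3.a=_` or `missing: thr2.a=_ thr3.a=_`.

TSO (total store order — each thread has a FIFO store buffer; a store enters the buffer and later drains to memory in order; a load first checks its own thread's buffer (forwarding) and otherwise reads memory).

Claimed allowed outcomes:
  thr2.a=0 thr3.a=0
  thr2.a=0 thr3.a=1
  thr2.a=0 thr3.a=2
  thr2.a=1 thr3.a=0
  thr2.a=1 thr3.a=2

missing: thr2.a=1 thr3.a=1

outcome vector order: (thr2.a,thr3.a)
TSO: 6 outcomes — {00; 01; 02; 10; 11; 12}
TSO∖claimed = {11}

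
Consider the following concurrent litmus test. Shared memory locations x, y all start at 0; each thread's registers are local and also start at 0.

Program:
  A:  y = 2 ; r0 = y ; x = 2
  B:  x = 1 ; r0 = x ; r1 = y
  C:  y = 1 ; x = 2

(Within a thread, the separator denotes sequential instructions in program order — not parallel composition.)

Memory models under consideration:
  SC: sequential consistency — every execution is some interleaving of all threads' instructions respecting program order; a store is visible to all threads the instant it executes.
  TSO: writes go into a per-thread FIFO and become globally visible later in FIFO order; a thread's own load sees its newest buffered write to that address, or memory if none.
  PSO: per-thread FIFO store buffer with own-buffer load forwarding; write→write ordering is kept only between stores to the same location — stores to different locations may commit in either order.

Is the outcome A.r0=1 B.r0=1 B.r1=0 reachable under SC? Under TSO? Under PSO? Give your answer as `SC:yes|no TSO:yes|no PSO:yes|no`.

SC:yes TSO:yes PSO:yes

outcome vector order: (A.r0,B.r0,B.r1)
under SC → 1/1/0 1/1/1 1/1/2 1/2/1 2/1/0 2/1/1 2/1/2 2/2/1 2/2/2
under TSO → 1/1/0 1/1/1 1/1/2 1/2/1 2/1/0 2/1/1 2/1/2 2/2/1 2/2/2
under PSO → 1/1/0 1/1/1 1/1/2 1/2/0 1/2/1 1/2/2 2/1/0 2/1/1 2/1/2 2/2/0 2/2/1 2/2/2
target 1/1/0 ∈ {SC,TSO,PSO}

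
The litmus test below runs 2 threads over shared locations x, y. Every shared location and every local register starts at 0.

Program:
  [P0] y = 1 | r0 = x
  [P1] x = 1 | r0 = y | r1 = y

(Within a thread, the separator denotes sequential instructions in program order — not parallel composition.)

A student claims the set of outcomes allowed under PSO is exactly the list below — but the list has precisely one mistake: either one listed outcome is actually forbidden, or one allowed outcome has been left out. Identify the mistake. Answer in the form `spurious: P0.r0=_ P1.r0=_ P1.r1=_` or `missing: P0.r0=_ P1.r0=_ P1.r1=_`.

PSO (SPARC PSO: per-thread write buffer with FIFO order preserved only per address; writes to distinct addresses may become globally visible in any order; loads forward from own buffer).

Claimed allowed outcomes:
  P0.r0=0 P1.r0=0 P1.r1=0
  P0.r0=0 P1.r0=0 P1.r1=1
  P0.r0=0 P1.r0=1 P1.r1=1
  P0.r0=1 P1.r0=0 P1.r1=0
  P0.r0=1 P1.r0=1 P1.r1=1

outcome vector order: (P0.r0,P1.r0,P1.r1)
PSO: 6 outcomes — {0/0/0, 0/0/1, 0/1/1, 1/0/0, 1/0/1, 1/1/1}
PSO∖claimed = {1/0/1}

missing: P0.r0=1 P1.r0=0 P1.r1=1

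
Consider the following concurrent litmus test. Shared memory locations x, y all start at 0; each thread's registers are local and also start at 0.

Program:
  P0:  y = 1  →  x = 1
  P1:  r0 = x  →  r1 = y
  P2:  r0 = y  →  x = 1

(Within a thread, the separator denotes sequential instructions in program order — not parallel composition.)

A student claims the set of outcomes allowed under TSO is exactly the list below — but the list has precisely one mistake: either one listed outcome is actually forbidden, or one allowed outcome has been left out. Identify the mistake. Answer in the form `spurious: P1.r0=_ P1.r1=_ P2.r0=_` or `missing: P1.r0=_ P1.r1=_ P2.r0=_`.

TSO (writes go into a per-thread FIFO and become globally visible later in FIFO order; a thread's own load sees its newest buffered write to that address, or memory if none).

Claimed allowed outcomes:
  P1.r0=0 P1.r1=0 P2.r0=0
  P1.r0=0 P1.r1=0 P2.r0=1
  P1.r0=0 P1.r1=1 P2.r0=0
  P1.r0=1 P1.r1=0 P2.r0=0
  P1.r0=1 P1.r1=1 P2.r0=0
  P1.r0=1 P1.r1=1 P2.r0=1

missing: P1.r0=0 P1.r1=1 P2.r0=1

outcome vector order: (P1.r0,P1.r1,P2.r0)
under TSO → <0 0 0>, <0 0 1>, <0 1 0>, <0 1 1>, <1 0 0>, <1 1 0>, <1 1 1>
TSO∖claimed = {<0 1 1>}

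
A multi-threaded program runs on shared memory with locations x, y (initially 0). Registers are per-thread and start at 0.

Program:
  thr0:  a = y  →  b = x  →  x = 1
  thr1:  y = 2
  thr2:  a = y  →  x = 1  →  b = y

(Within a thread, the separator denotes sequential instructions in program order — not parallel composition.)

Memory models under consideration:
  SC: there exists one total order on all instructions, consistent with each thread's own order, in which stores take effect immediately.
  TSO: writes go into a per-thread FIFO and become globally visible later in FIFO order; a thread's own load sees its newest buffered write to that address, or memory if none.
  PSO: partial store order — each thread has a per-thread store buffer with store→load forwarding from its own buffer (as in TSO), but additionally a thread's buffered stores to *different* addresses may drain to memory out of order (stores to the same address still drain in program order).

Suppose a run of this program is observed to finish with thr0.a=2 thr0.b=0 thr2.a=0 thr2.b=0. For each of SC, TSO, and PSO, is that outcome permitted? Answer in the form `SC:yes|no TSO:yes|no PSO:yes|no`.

outcome vector order: (thr0.a,thr0.b,thr2.a,thr2.b)
SC: 11 outcomes — {<0 0 0 0>, <0 0 0 2>, <0 0 2 2>, <0 1 0 0>, <0 1 0 2>, <0 1 2 2>, <2 0 0 2>, <2 0 2 2>, <2 1 0 0>, <2 1 0 2>, <2 1 2 2>}
TSO: 12 outcomes — {<0 0 0 0>, <0 0 0 2>, <0 0 2 2>, <0 1 0 0>, <0 1 0 2>, <0 1 2 2>, <2 0 0 0>, <2 0 0 2>, <2 0 2 2>, <2 1 0 0>, <2 1 0 2>, <2 1 2 2>}
PSO: 12 outcomes — {<0 0 0 0>, <0 0 0 2>, <0 0 2 2>, <0 1 0 0>, <0 1 0 2>, <0 1 2 2>, <2 0 0 0>, <2 0 0 2>, <2 0 2 2>, <2 1 0 0>, <2 1 0 2>, <2 1 2 2>}
target <2 0 0 0> ∈ {TSO,PSO}

SC:no TSO:yes PSO:yes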